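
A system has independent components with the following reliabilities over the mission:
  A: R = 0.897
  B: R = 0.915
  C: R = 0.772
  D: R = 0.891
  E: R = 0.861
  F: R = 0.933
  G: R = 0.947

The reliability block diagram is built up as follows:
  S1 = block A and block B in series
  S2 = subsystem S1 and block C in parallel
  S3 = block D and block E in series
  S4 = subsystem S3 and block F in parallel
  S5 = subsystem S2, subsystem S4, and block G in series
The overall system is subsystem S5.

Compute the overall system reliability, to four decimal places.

0.8941

Series (A and B): 0.897000 × 0.915000 = 0.820755
Parallel ([0.820755] and C): 1 − (1 − 0.820755)(1 − 0.772000) = 0.959132
Series (D and E): 0.891000 × 0.861000 = 0.767151
Parallel ([0.767151] and F): 1 − (1 − 0.767151)(1 − 0.933000) = 0.984399
Series ([0.959132], [0.984399], and G): 0.959132 × 0.984399 × 0.947000 = 0.8941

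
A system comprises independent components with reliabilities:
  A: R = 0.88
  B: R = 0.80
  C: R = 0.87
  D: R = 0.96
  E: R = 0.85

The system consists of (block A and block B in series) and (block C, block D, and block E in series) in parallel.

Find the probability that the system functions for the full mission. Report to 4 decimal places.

0.9141

Series (A and B): 0.880000 × 0.800000 = 0.704000
Series (C, D, and E): 0.870000 × 0.960000 × 0.850000 = 0.709920
Parallel ([0.704000] and [0.709920]): 1 − (1 − 0.704000)(1 − 0.709920) = 0.9141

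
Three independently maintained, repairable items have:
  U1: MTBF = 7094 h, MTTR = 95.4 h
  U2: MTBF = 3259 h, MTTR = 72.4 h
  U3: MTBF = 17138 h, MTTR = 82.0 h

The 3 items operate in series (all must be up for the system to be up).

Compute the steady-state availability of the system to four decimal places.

A(U1) = MTBF/(MTBF+MTTR) = 7094/(7094+95.4) = 0.986730
A(U2) = MTBF/(MTBF+MTTR) = 3259/(3259+72.4) = 0.978267
A(U3) = MTBF/(MTBF+MTTR) = 17138/(17138+82.0) = 0.995238
Series availability: 0.986730 × 0.978267 × 0.995238 = 0.9607

0.9607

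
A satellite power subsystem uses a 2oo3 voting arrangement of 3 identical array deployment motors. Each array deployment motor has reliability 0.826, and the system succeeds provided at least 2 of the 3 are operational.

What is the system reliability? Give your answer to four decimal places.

R = Σ_{i=2}^{3} C(3,i) p^i (1−p)^{3−i} with p = 0.826
C(3,2)·0.826^2·0.174^1 = 0.356148
C(3,3)·0.826^3·0.174^0 = 0.563560
Sum = 0.9197

0.9197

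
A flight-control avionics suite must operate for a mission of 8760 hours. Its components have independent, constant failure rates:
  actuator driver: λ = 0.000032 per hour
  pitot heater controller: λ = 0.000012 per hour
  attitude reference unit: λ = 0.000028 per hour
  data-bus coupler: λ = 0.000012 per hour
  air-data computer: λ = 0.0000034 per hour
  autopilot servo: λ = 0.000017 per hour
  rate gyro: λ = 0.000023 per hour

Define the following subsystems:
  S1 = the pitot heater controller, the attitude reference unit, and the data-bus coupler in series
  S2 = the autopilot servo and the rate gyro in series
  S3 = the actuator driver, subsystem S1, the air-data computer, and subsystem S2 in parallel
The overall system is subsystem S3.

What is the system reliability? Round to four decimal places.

R(actuator driver) = exp(−0.000032 × 8760) = 0.755542
R(pitot heater controller) = exp(−0.000012 × 8760) = 0.900216
R(attitude reference unit) = exp(−0.000028 × 8760) = 0.782485
R(data-bus coupler) = exp(−0.000012 × 8760) = 0.900216
R(air-data computer) = exp(−0.0000034 × 8760) = 0.970655
R(autopilot servo) = exp(−0.000017 × 8760) = 0.861638
R(rate gyro) = exp(−0.000023 × 8760) = 0.817520
Series (pitot heater controller, attitude reference unit, and data-bus coupler): 0.900216 × 0.782485 × 0.900216 = 0.634117
Series (autopilot servo and rate gyro): 0.861638 × 0.817520 = 0.704406
Parallel (actuator driver, [0.634117], air-data computer, and [0.704406]): 1 − (1 − 0.755542)(1 − 0.634117)(1 − 0.970655)(1 − 0.704406) = 0.9992

0.9992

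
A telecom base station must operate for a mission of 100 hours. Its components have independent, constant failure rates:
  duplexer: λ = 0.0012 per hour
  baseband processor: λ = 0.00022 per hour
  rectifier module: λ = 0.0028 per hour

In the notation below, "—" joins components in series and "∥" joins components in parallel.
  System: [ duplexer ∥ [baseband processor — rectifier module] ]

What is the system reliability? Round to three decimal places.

R(duplexer) = exp(−0.0012 × 100) = 0.88692
R(baseband processor) = exp(−0.00022 × 100) = 0.97824
R(rectifier module) = exp(−0.0028 × 100) = 0.75578
Series (baseband processor and rectifier module): 0.97824 × 0.75578 = 0.73933
Parallel (duplexer and [0.73933]): 1 − (1 − 0.88692)(1 − 0.73933) = 0.971

0.971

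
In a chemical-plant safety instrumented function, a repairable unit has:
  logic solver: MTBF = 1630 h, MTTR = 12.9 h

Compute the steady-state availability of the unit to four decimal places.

0.9921

A(logic solver) = MTBF/(MTBF+MTTR) = 1630/(1630+12.9) = 0.9921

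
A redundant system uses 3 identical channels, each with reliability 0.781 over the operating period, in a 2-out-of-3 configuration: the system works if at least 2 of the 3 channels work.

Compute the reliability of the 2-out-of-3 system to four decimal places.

R = Σ_{i=2}^{3} C(3,i) p^i (1−p)^{3−i} with p = 0.781
C(3,2)·0.781^2·0.219^1 = 0.400744
C(3,3)·0.781^3·0.219^0 = 0.476380
Sum = 0.8771

0.8771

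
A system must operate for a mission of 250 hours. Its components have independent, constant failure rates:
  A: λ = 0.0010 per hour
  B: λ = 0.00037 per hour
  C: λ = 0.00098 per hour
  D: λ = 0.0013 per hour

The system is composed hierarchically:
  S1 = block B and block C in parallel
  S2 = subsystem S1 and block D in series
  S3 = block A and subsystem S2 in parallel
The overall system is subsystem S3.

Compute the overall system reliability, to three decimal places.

R(A) = exp(−0.0010 × 250) = 0.77880
R(B) = exp(−0.00037 × 250) = 0.91165
R(C) = exp(−0.00098 × 250) = 0.78270
R(D) = exp(−0.0013 × 250) = 0.72253
Parallel (B and C): 1 − (1 − 0.91165)(1 − 0.78270) = 0.98080
Series ([0.98080] and D): 0.98080 × 0.72253 = 0.70866
Parallel (A and [0.70866]): 1 − (1 − 0.77880)(1 − 0.70866) = 0.936

0.936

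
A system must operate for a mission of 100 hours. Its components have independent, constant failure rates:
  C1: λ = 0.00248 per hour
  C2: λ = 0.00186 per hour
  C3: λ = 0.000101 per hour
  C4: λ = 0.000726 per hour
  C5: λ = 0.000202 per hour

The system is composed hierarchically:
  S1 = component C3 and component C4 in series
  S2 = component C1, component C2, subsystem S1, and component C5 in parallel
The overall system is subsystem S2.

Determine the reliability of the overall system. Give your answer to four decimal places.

0.9999

R(C1) = exp(−0.00248 × 100) = 0.780360
R(C2) = exp(−0.00186 × 100) = 0.830274
R(C3) = exp(−0.000101 × 100) = 0.989951
R(C4) = exp(−0.000726 × 100) = 0.929973
R(C5) = exp(−0.000202 × 100) = 0.980003
Series (C3 and C4): 0.989951 × 0.929973 = 0.920628
Parallel (C1, C2, [0.920628], and C5): 1 − (1 − 0.780360)(1 − 0.830274)(1 − 0.920628)(1 − 0.980003) = 0.9999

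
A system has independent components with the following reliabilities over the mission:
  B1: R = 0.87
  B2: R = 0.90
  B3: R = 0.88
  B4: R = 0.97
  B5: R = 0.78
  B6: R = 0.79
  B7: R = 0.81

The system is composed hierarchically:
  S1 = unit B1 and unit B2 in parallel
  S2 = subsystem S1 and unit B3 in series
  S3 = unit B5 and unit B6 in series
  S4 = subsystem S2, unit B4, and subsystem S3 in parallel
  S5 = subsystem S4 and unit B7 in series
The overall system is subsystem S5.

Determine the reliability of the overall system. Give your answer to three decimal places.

0.809

Parallel (B1 and B2): 1 − (1 − 0.87000)(1 − 0.90000) = 0.98700
Series ([0.98700] and B3): 0.98700 × 0.88000 = 0.86856
Series (B5 and B6): 0.78000 × 0.79000 = 0.61620
Parallel ([0.86856], B4, and [0.61620]): 1 − (1 − 0.86856)(1 − 0.97000)(1 − 0.61620) = 0.99849
Series ([0.99849] and B7): 0.99849 × 0.81000 = 0.809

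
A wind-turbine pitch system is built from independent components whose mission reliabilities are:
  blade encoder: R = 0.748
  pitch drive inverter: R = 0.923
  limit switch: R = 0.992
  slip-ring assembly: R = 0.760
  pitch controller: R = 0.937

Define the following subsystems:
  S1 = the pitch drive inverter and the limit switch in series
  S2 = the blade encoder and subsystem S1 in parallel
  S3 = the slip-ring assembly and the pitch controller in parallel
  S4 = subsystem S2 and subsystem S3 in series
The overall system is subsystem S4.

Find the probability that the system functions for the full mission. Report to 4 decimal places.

0.9639

Series (pitch drive inverter and limit switch): 0.923000 × 0.992000 = 0.915616
Parallel (blade encoder and [0.915616]): 1 − (1 − 0.748000)(1 − 0.915616) = 0.978735
Parallel (slip-ring assembly and pitch controller): 1 − (1 − 0.760000)(1 − 0.937000) = 0.984880
Series ([0.978735] and [0.984880]): 0.978735 × 0.984880 = 0.9639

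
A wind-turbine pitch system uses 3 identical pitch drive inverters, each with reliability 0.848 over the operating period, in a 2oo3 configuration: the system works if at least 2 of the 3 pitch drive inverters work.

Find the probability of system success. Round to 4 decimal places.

0.9377

R = Σ_{i=2}^{3} C(3,i) p^i (1−p)^{3−i} with p = 0.848
C(3,2)·0.848^2·0.152^1 = 0.327911
C(3,3)·0.848^3·0.152^0 = 0.609800
Sum = 0.9377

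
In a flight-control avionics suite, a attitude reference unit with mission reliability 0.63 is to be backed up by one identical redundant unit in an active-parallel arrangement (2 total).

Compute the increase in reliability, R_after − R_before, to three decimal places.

R_before = 0.63
R_after = 1 − (1 − 0.63)^2 = 0.863
ΔR = 0.863 − 0.63 = 0.233

0.233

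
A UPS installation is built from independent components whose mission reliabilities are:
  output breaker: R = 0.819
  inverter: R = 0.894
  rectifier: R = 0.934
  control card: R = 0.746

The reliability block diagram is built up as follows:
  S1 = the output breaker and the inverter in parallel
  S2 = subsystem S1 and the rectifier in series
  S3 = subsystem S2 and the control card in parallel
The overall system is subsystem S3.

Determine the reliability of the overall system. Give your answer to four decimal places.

0.9787

Parallel (output breaker and inverter): 1 − (1 − 0.819000)(1 − 0.894000) = 0.980814
Series ([0.980814] and rectifier): 0.980814 × 0.934000 = 0.916080
Parallel ([0.916080] and control card): 1 − (1 − 0.916080)(1 − 0.746000) = 0.9787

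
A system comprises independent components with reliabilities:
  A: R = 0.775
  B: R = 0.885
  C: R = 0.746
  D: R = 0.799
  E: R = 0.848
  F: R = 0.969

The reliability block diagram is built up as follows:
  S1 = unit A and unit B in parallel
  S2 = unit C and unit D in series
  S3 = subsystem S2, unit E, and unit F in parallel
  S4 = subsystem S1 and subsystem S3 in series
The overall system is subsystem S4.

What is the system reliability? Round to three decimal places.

0.972

Parallel (A and B): 1 − (1 − 0.77500)(1 − 0.88500) = 0.97413
Series (C and D): 0.74600 × 0.79900 = 0.59605
Parallel ([0.59605], E, and F): 1 − (1 − 0.59605)(1 − 0.84800)(1 − 0.96900) = 0.99810
Series ([0.97413] and [0.99810]): 0.97413 × 0.99810 = 0.972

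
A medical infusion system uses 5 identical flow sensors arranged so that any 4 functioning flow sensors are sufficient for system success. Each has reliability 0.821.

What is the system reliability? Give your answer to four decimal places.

0.7796

R = Σ_{i=4}^{5} C(5,i) p^i (1−p)^{5−i} with p = 0.821
C(5,4)·0.821^4·0.179^1 = 0.406626
C(5,5)·0.821^5·0.179^0 = 0.373006
Sum = 0.7796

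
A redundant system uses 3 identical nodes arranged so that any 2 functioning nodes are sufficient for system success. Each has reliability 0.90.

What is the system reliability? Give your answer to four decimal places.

R = Σ_{i=2}^{3} C(3,i) p^i (1−p)^{3−i} with p = 0.90
C(3,2)·0.90^2·0.10^1 = 0.243000
C(3,3)·0.90^3·0.10^0 = 0.729000
Sum = 0.9720

0.9720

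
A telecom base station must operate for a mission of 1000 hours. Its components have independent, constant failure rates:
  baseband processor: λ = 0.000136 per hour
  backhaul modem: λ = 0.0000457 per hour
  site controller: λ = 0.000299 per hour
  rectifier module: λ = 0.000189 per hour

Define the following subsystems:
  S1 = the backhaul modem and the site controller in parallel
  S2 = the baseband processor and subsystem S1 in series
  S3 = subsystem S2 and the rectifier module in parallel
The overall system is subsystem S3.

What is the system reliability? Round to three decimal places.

R(baseband processor) = exp(−0.000136 × 1000) = 0.87284
R(backhaul modem) = exp(−0.0000457 × 1000) = 0.95533
R(site controller) = exp(−0.000299 × 1000) = 0.74156
R(rectifier module) = exp(−0.000189 × 1000) = 0.82779
Parallel (backhaul modem and site controller): 1 − (1 − 0.95533)(1 − 0.74156) = 0.98846
Series (baseband processor and [0.98846]): 0.87284 × 0.98846 = 0.86277
Parallel ([0.86277] and rectifier module): 1 − (1 − 0.86277)(1 − 0.82779) = 0.976

0.976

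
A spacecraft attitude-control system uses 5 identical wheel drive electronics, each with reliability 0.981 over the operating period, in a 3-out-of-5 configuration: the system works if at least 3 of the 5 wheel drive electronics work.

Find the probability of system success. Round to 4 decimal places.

R = Σ_{i=3}^{5} C(5,i) p^i (1−p)^{5−i} with p = 0.981
C(5,3)·0.981^3·0.019^2 = 0.003408
C(5,4)·0.981^4·0.019^1 = 0.087983
C(5,5)·0.981^5·0.019^0 = 0.908542
Sum = 0.9999

0.9999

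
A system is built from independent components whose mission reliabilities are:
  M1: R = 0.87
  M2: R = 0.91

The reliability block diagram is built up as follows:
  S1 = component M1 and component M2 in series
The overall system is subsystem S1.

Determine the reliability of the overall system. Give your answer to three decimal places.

Series (M1 and M2): 0.87000 × 0.91000 = 0.792

0.792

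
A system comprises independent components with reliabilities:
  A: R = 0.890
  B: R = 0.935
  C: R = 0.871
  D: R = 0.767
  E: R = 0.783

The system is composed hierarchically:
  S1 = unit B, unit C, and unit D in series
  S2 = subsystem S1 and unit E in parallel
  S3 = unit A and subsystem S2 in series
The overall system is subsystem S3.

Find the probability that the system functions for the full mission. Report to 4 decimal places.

0.8175

Series (B, C, and D): 0.935000 × 0.871000 × 0.767000 = 0.624633
Parallel ([0.624633] and E): 1 − (1 − 0.624633)(1 − 0.783000) = 0.918545
Series (A and [0.918545]): 0.890000 × 0.918545 = 0.8175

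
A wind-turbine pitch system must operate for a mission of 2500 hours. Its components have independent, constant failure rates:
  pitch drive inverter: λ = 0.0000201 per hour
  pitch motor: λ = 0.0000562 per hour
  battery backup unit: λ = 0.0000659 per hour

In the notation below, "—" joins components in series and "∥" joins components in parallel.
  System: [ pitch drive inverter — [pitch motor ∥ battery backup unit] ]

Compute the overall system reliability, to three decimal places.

0.932

R(pitch drive inverter) = exp(−0.0000201 × 2500) = 0.95099
R(pitch motor) = exp(−0.0000562 × 2500) = 0.86892
R(battery backup unit) = exp(−0.0000659 × 2500) = 0.84811
Parallel (pitch motor and battery backup unit): 1 − (1 − 0.86892)(1 − 0.84811) = 0.98009
Series (pitch drive inverter and [0.98009]): 0.95099 × 0.98009 = 0.932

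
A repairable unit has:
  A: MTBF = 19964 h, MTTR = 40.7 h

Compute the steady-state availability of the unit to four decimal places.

0.9980

A(A) = MTBF/(MTBF+MTTR) = 19964/(19964+40.7) = 0.9980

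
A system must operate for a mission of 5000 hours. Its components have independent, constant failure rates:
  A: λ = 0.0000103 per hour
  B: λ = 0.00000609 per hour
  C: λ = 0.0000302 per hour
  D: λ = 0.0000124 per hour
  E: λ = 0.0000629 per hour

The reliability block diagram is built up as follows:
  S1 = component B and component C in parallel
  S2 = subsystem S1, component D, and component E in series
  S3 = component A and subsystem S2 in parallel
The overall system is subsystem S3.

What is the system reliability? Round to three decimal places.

0.984

R(A) = exp(−0.0000103 × 5000) = 0.94980
R(B) = exp(−0.00000609 × 5000) = 0.97001
R(C) = exp(−0.0000302 × 5000) = 0.85985
R(D) = exp(−0.0000124 × 5000) = 0.93988
R(E) = exp(−0.0000629 × 5000) = 0.73015
Parallel (B and C): 1 − (1 − 0.97001)(1 − 0.85985) = 0.99580
Series ([0.99580], D, and E): 0.99580 × 0.93988 × 0.73015 = 0.68337
Parallel (A and [0.68337]): 1 − (1 − 0.94980)(1 − 0.68337) = 0.984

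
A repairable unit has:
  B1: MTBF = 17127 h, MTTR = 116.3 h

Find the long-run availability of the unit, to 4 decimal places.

0.9933

A(B1) = MTBF/(MTBF+MTTR) = 17127/(17127+116.3) = 0.9933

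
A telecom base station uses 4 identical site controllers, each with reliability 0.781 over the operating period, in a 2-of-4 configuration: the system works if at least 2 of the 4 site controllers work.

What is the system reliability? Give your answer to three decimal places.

R = Σ_{i=2}^{4} C(4,i) p^i (1−p)^{4−i} with p = 0.781
C(4,2)·0.781^2·0.219^2 = 0.17553
C(4,3)·0.781^3·0.219^1 = 0.41731
C(4,4)·0.781^4·0.219^0 = 0.37205
Sum = 0.965

0.965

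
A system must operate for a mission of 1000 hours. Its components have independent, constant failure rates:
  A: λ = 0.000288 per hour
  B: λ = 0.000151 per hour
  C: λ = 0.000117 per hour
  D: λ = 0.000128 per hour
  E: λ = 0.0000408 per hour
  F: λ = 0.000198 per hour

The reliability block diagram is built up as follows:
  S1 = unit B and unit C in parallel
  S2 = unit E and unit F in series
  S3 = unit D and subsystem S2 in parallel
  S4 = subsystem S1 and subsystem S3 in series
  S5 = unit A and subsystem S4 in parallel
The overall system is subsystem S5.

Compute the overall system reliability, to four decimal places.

0.9898

R(A) = exp(−0.000288 × 1000) = 0.749762
R(B) = exp(−0.000151 × 1000) = 0.859848
R(C) = exp(−0.000117 × 1000) = 0.889585
R(D) = exp(−0.000128 × 1000) = 0.879853
R(E) = exp(−0.0000408 × 1000) = 0.960021
R(F) = exp(−0.000198 × 1000) = 0.820370
Parallel (B and C): 1 − (1 − 0.859848)(1 − 0.889585) = 0.984525
Series (E and F): 0.960021 × 0.820370 = 0.787572
Parallel (D and [0.787572]): 1 − (1 − 0.879853)(1 − 0.787572) = 0.974477
Series ([0.984525] and [0.974477]): 0.984525 × 0.974477 = 0.959397
Parallel (A and [0.959397]): 1 − (1 − 0.749762)(1 − 0.959397) = 0.9898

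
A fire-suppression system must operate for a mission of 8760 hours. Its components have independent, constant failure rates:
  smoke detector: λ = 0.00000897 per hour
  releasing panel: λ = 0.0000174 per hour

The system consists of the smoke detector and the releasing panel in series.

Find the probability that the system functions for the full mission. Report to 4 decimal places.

R(smoke detector) = exp(−0.00000897 × 8760) = 0.924431
R(releasing panel) = exp(−0.0000174 × 8760) = 0.858624
Series (smoke detector and releasing panel): 0.924431 × 0.858624 = 0.7937

0.7937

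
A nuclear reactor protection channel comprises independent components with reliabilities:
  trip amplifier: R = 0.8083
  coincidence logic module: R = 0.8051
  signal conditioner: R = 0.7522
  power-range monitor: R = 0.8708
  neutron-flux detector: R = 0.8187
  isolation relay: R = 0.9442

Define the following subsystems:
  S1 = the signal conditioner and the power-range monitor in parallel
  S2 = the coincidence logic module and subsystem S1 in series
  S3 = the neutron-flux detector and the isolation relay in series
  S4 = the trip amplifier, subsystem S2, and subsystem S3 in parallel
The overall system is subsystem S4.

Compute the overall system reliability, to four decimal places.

0.9904

Parallel (signal conditioner and power-range monitor): 1 − (1 − 0.752200)(1 − 0.870800) = 0.967984
Series (coincidence logic module and [0.967984]): 0.805100 × 0.967984 = 0.779324
Series (neutron-flux detector and isolation relay): 0.818700 × 0.944200 = 0.773017
Parallel (trip amplifier, [0.779324], and [0.773017]): 1 − (1 − 0.808300)(1 − 0.779324)(1 − 0.773017) = 0.9904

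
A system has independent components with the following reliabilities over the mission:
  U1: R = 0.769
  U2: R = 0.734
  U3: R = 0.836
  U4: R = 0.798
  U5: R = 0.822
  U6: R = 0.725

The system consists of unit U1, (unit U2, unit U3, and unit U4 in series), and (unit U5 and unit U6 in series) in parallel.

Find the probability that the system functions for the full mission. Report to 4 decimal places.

Series (U2, U3, and U4): 0.734000 × 0.836000 × 0.798000 = 0.489672
Series (U5 and U6): 0.822000 × 0.725000 = 0.595950
Parallel (U1, [0.489672], and [0.595950]): 1 − (1 − 0.769000)(1 − 0.489672)(1 − 0.595950) = 0.9524

0.9524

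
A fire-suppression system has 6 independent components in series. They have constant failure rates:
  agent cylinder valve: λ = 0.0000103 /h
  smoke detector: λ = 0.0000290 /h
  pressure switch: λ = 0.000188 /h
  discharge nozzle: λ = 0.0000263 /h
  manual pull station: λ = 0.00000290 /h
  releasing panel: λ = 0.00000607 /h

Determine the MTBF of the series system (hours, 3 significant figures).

3810

Series of exponential components: λ_sys = Σ λ_i
λ_sys = 0.0000103 + 0.0000290 + 0.000188 + 0.0000263 + 0.00000290 + 0.00000607 = 2.6257e-04 /h
MTBF = 1 / λ_sys = 3810 h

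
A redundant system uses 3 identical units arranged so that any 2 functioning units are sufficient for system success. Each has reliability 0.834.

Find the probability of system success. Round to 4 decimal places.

R = Σ_{i=2}^{3} C(3,i) p^i (1−p)^{3−i} with p = 0.834
C(3,2)·0.834^2·0.166^1 = 0.346387
C(3,3)·0.834^3·0.166^0 = 0.580094
Sum = 0.9265

0.9265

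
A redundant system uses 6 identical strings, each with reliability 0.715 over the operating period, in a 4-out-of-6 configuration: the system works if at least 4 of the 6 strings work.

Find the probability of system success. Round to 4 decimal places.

0.7716

R = Σ_{i=4}^{6} C(6,i) p^i (1−p)^{6−i} with p = 0.715
C(6,4)·0.715^4·0.285^2 = 0.318424
C(6,5)·0.715^5·0.285^1 = 0.319541
C(6,6)·0.715^6·0.285^0 = 0.133609
Sum = 0.7716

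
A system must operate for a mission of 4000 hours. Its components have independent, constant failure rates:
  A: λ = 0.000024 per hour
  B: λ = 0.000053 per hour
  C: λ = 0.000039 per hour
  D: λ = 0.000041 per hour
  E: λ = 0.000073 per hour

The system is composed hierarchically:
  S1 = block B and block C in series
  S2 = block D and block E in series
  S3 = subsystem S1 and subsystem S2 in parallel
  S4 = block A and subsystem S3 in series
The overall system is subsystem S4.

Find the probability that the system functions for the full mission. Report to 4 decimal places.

0.8060

R(A) = exp(−0.000024 × 4000) = 0.908464
R(B) = exp(−0.000053 × 4000) = 0.808965
R(C) = exp(−0.000039 × 4000) = 0.855559
R(D) = exp(−0.000041 × 4000) = 0.848742
R(E) = exp(−0.000073 × 4000) = 0.746769
Series (B and C): 0.808965 × 0.855559 = 0.692117
Series (D and E): 0.848742 × 0.746769 = 0.633814
Parallel ([0.692117] and [0.633814]): 1 − (1 − 0.692117)(1 − 0.633814) = 0.887258
Series (A and [0.887258]): 0.908464 × 0.887258 = 0.8060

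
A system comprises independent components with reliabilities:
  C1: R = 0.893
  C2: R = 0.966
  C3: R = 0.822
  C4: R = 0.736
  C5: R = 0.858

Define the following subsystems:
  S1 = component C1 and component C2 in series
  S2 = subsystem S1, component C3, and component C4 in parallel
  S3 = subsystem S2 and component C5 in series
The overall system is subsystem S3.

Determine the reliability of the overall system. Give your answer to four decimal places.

Series (C1 and C2): 0.893000 × 0.966000 = 0.862638
Parallel ([0.862638], C3, and C4): 1 − (1 − 0.862638)(1 − 0.822000)(1 − 0.736000) = 0.993545
Series ([0.993545] and C5): 0.993545 × 0.858000 = 0.8525

0.8525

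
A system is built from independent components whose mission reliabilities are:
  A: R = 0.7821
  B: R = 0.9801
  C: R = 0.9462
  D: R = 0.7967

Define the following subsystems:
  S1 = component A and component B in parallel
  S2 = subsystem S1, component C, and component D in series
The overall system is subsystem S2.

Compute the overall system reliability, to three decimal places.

Parallel (A and B): 1 − (1 − 0.78210)(1 − 0.98010) = 0.99566
Series ([0.99566], C, and D): 0.99566 × 0.94620 × 0.79670 = 0.751

0.751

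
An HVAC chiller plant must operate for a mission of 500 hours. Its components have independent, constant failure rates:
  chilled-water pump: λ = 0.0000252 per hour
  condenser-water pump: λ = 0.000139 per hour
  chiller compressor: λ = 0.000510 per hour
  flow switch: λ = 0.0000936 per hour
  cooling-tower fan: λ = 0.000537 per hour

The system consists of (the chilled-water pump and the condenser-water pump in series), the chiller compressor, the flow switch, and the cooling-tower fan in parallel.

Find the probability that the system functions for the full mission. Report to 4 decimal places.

R(chilled-water pump) = exp(−0.0000252 × 500) = 0.987479
R(condenser-water pump) = exp(−0.000139 × 500) = 0.932860
R(chiller compressor) = exp(−0.000510 × 500) = 0.774916
R(flow switch) = exp(−0.0000936 × 500) = 0.954278
R(cooling-tower fan) = exp(−0.000537 × 500) = 0.764525
Series (chilled-water pump and condenser-water pump): 0.987479 × 0.932860 = 0.921180
Parallel ([0.921180], chiller compressor, flow switch, and cooling-tower fan): 1 − (1 − 0.921180)(1 − 0.774916)(1 − 0.954278)(1 − 0.764525) = 0.9998

0.9998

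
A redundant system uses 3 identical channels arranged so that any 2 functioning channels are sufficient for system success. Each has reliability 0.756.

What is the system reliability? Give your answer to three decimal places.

0.850

R = Σ_{i=2}^{3} C(3,i) p^i (1−p)^{3−i} with p = 0.756
C(3,2)·0.756^2·0.244^1 = 0.41836
C(3,3)·0.756^3·0.244^0 = 0.43208
Sum = 0.850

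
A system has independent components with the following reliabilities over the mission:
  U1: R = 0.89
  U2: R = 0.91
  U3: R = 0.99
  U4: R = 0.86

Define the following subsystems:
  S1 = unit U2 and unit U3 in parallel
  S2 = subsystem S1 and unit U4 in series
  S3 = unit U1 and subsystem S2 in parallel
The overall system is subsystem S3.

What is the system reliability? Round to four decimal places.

0.9845

Parallel (U2 and U3): 1 − (1 − 0.910000)(1 − 0.990000) = 0.999100
Series ([0.999100] and U4): 0.999100 × 0.860000 = 0.859226
Parallel (U1 and [0.859226]): 1 − (1 − 0.890000)(1 − 0.859226) = 0.9845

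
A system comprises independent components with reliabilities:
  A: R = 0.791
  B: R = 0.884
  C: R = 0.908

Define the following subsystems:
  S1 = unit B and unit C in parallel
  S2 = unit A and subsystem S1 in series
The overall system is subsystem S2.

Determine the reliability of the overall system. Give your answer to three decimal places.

0.783

Parallel (B and C): 1 − (1 − 0.88400)(1 − 0.90800) = 0.98933
Series (A and [0.98933]): 0.79100 × 0.98933 = 0.783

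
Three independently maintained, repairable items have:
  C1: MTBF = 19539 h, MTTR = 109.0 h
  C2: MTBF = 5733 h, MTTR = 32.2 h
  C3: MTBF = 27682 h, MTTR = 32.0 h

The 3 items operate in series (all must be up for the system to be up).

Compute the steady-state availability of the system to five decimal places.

0.98776

A(C1) = MTBF/(MTBF+MTTR) = 19539/(19539+109.0) = 0.994452
A(C2) = MTBF/(MTBF+MTTR) = 5733/(5733+32.2) = 0.994415
A(C3) = MTBF/(MTBF+MTTR) = 27682/(27682+32.0) = 0.998845
Series availability: 0.994452 × 0.994415 × 0.998845 = 0.98776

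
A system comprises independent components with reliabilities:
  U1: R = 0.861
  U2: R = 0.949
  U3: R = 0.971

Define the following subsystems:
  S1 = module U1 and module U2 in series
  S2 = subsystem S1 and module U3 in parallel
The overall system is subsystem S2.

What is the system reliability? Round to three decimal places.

Series (U1 and U2): 0.86100 × 0.94900 = 0.81709
Parallel ([0.81709] and U3): 1 − (1 − 0.81709)(1 − 0.97100) = 0.995

0.995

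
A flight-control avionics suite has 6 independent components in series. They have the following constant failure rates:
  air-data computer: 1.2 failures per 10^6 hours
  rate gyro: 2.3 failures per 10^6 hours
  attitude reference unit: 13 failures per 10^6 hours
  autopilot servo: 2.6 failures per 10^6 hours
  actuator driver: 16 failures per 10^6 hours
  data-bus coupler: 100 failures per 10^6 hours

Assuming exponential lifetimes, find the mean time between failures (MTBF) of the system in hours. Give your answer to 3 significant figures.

7400

Series of exponential components: λ_sys = Σ λ_i
λ_sys = 0.0000012 + 0.0000023 + 0.000013 + 0.0000026 + 0.000016 + 0.00010 = 1.3510e-04 /h
MTBF = 1 / λ_sys = 7400 h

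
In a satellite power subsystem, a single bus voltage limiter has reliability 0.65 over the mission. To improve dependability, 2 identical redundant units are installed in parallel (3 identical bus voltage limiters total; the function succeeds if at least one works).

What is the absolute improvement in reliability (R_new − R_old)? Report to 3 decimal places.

0.307

R_before = 0.65
R_after = 1 − (1 − 0.65)^3 = 0.957
ΔR = 0.957 − 0.65 = 0.307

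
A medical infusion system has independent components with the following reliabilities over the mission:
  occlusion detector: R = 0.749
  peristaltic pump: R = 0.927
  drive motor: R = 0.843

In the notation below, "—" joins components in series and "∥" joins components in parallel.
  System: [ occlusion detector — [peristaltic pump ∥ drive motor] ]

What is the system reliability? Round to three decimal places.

Parallel (peristaltic pump and drive motor): 1 − (1 − 0.92700)(1 − 0.84300) = 0.98854
Series (occlusion detector and [0.98854]): 0.74900 × 0.98854 = 0.740

0.740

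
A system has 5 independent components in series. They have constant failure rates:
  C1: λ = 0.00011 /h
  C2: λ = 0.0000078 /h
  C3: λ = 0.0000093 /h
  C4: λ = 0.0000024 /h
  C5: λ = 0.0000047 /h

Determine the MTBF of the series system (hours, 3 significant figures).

Series of exponential components: λ_sys = Σ λ_i
λ_sys = 0.00011 + 0.0000078 + 0.0000093 + 0.0000024 + 0.0000047 = 1.3420e-04 /h
MTBF = 1 / λ_sys = 7450 h

7450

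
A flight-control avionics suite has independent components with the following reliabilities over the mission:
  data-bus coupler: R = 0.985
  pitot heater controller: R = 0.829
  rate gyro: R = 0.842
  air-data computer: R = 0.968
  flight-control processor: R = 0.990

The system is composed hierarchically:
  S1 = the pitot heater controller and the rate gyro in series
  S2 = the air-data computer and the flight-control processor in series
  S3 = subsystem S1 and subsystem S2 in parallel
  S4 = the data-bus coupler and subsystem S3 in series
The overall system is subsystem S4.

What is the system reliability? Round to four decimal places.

0.9726

Series (pitot heater controller and rate gyro): 0.829000 × 0.842000 = 0.698018
Series (air-data computer and flight-control processor): 0.968000 × 0.990000 = 0.958320
Parallel ([0.698018] and [0.958320]): 1 − (1 − 0.698018)(1 − 0.958320) = 0.987413
Series (data-bus coupler and [0.987413]): 0.985000 × 0.987413 = 0.9726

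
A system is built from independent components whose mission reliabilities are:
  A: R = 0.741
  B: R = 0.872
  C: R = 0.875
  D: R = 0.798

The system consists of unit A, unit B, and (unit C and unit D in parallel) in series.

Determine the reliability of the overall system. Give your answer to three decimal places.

Parallel (C and D): 1 − (1 − 0.87500)(1 − 0.79800) = 0.97475
Series (A, B, and [0.97475]): 0.74100 × 0.87200 × 0.97475 = 0.630

0.630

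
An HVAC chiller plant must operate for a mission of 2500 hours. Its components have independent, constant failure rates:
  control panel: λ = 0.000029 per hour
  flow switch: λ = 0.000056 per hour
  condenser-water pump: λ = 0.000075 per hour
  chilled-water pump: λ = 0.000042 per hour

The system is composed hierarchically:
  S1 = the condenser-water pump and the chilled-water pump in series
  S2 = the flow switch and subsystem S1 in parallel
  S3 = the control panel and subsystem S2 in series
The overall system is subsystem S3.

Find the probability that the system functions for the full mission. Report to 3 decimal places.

0.899

R(control panel) = exp(−0.000029 × 2500) = 0.93007
R(flow switch) = exp(−0.000056 × 2500) = 0.86936
R(condenser-water pump) = exp(−0.000075 × 2500) = 0.82903
R(chilled-water pump) = exp(−0.000042 × 2500) = 0.90032
Series (condenser-water pump and chilled-water pump): 0.82903 × 0.90032 = 0.74639
Parallel (flow switch and [0.74639]): 1 − (1 − 0.86936)(1 − 0.74639) = 0.96687
Series (control panel and [0.96687]): 0.93007 × 0.96687 = 0.899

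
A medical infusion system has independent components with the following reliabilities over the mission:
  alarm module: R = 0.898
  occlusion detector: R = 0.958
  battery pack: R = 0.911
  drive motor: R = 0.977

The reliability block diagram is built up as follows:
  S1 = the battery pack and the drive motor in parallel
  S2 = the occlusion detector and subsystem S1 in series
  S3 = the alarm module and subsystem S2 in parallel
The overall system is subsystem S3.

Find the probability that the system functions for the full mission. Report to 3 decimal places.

0.996

Parallel (battery pack and drive motor): 1 − (1 − 0.91100)(1 − 0.97700) = 0.99795
Series (occlusion detector and [0.99795]): 0.95800 × 0.99795 = 0.95604
Parallel (alarm module and [0.95604]): 1 − (1 − 0.89800)(1 − 0.95604) = 0.996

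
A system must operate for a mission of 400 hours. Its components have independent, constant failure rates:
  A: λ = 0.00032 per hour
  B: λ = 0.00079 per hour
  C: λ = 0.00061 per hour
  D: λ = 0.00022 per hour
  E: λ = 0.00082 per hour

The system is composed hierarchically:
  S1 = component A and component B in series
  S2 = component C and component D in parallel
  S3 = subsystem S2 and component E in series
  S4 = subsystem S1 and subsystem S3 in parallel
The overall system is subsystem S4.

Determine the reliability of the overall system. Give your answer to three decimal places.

0.895

R(A) = exp(−0.00032 × 400) = 0.87985
R(B) = exp(−0.00079 × 400) = 0.72906
R(C) = exp(−0.00061 × 400) = 0.78349
R(D) = exp(−0.00022 × 400) = 0.91576
R(E) = exp(−0.00082 × 400) = 0.72036
Series (A and B): 0.87985 × 0.72906 = 0.64146
Parallel (C and D): 1 − (1 − 0.78349)(1 − 0.91576) = 0.98176
Series ([0.98176] and E): 0.98176 × 0.72036 = 0.70722
Parallel ([0.64146] and [0.70722]): 1 − (1 − 0.64146)(1 − 0.70722) = 0.895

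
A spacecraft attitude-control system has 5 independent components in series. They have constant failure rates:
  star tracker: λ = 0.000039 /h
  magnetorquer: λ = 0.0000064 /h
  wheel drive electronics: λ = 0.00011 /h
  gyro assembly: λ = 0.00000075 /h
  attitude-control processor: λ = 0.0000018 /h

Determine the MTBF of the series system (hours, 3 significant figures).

6330

Series of exponential components: λ_sys = Σ λ_i
λ_sys = 0.000039 + 0.0000064 + 0.00011 + 0.00000075 + 0.0000018 = 1.5795e-04 /h
MTBF = 1 / λ_sys = 6330 h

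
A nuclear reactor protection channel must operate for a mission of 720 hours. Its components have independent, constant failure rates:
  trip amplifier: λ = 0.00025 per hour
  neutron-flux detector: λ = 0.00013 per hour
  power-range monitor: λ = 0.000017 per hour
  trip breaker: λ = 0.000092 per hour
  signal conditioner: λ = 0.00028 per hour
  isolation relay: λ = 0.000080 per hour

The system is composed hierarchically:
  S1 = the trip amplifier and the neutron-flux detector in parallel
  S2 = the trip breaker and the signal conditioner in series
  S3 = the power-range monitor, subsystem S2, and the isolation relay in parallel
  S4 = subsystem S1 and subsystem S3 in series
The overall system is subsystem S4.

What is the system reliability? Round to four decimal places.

R(trip amplifier) = exp(−0.00025 × 720) = 0.835270
R(neutron-flux detector) = exp(−0.00013 × 720) = 0.910647
R(power-range monitor) = exp(−0.000017 × 720) = 0.987835
R(trip breaker) = exp(−0.000092 × 720) = 0.935906
R(signal conditioner) = exp(−0.00028 × 720) = 0.817422
R(isolation relay) = exp(−0.000080 × 720) = 0.944027
Parallel (trip amplifier and neutron-flux detector): 1 − (1 − 0.835270)(1 − 0.910647) = 0.985281
Series (trip breaker and signal conditioner): 0.935906 × 0.817422 = 0.765030
Parallel (power-range monitor, [0.765030], and isolation relay): 1 − (1 − 0.987835)(1 − 0.765030)(1 − 0.944027) = 0.999840
Series ([0.985281] and [0.999840]): 0.985281 × 0.999840 = 0.9851

0.9851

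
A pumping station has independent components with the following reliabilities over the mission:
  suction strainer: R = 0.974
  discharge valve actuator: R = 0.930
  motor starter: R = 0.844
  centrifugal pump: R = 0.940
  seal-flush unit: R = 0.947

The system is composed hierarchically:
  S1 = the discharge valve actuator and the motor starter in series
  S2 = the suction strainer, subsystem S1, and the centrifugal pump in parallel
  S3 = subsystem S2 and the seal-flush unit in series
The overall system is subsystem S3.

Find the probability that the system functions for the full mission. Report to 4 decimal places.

Series (discharge valve actuator and motor starter): 0.930000 × 0.844000 = 0.784920
Parallel (suction strainer, [0.784920], and centrifugal pump): 1 − (1 − 0.974000)(1 − 0.784920)(1 − 0.940000) = 0.999664
Series ([0.999664] and seal-flush unit): 0.999664 × 0.947000 = 0.9467

0.9467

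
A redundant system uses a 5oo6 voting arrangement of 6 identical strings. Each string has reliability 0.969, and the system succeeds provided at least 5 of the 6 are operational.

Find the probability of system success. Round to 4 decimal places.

0.9867

R = Σ_{i=5}^{6} C(6,i) p^i (1−p)^{6−i} with p = 0.969
C(6,5)·0.969^5·0.031^1 = 0.158903
C(6,6)·0.969^6·0.031^0 = 0.827833
Sum = 0.9867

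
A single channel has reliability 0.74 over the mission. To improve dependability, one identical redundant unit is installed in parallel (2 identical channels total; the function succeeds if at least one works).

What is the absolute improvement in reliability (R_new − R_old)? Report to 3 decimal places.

R_before = 0.74
R_after = 1 − (1 − 0.74)^2 = 0.932
ΔR = 0.932 − 0.74 = 0.192

0.192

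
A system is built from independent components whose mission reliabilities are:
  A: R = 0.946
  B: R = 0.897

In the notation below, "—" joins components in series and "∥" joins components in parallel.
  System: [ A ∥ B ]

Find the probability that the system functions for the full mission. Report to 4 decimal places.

0.9944

Parallel (A and B): 1 − (1 − 0.946000)(1 − 0.897000) = 0.9944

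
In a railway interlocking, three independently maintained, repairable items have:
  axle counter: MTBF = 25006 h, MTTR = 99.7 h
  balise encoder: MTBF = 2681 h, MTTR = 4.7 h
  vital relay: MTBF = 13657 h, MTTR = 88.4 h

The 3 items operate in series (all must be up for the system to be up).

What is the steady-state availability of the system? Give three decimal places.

A(axle counter) = MTBF/(MTBF+MTTR) = 25006/(25006+99.7) = 0.996029
A(balise encoder) = MTBF/(MTBF+MTTR) = 2681/(2681+4.7) = 0.998250
A(vital relay) = MTBF/(MTBF+MTTR) = 13657/(13657+88.4) = 0.993569
Series availability: 0.996029 × 0.998250 × 0.993569 = 0.988

0.988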